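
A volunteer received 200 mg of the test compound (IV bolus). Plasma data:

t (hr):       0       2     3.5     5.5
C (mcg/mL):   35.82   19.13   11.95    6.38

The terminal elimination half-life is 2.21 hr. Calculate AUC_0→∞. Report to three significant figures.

AUC = 117 mcg/mL·hr

Trapezoidal AUC_0→5.5:
  [0→2]: (35.82+19.13)/2 × 2 = 54.95
  [2→3.5]: (19.13+11.95)/2 × 1.5 = 23.31
  [3.5→5.5]: (11.95+6.38)/2 × 2 = 18.33
  Sum = 96.59 mcg/mL·hr
k_e = ln2 / t½ = 0.693147 / 2.21 = 0.3136 hr^-1
Extrapolated tail: C_last / k_e = 6.38 / 0.3136 = 20.344
AUC_0→∞ = 96.59 + 20.344 = 116.934 mcg/mL·hr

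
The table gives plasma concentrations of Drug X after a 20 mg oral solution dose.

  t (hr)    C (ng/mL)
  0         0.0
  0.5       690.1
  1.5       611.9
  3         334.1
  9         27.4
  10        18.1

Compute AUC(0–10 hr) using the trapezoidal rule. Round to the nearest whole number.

Trapezoidal AUC_0→10:
  [0→0.5]: (0.0+690.1)/2 × 0.5 = 172.525
  [0.5→1.5]: (690.1+611.9)/2 × 1 = 651.0
  [1.5→3]: (611.9+334.1)/2 × 1.5 = 709.5
  [3→9]: (334.1+27.4)/2 × 6 = 1084.5
  [9→10]: (27.4+18.1)/2 × 1 = 22.75
  Sum = 2640.275 ng/mL·hr

AUC = 2640 ng/mL·hr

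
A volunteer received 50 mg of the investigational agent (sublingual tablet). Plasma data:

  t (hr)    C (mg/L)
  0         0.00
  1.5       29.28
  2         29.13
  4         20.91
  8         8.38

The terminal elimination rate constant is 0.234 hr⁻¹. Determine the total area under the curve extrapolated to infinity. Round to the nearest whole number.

AUC = 181 mg/L·hr

Trapezoidal AUC_0→8:
  [0→1.5]: (0.00+29.28)/2 × 1.5 = 21.96
  [1.5→2]: (29.28+29.13)/2 × 0.5 = 14.6025
  [2→4]: (29.13+20.91)/2 × 2 = 50.04
  [4→8]: (20.91+8.38)/2 × 4 = 58.58
  Sum = 145.1825 mg/L·hr
Extrapolated tail: C_last / k_e = 8.38 / 0.234 = 35.812
AUC_0→∞ = 145.1825 + 35.812 = 180.9945 mg/L·hr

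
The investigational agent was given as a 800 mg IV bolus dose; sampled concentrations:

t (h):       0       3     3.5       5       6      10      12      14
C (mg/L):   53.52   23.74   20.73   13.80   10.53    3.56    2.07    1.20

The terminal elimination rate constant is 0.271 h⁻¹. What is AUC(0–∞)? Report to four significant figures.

AUC = 206.6 mg/L·h

Trapezoidal AUC_0→14:
  [0→3]: (53.52+23.74)/2 × 3 = 115.89
  [3→3.5]: (23.74+20.73)/2 × 0.5 = 11.1175
  [3.5→5]: (20.73+13.80)/2 × 1.5 = 25.8975
  [5→6]: (13.80+10.53)/2 × 1 = 12.165
  [6→10]: (10.53+3.56)/2 × 4 = 28.18
  [10→12]: (3.56+2.07)/2 × 2 = 5.63
  [12→14]: (2.07+1.20)/2 × 2 = 3.27
  Sum = 202.15 mg/L·h
Extrapolated tail: C_last / k_e = 1.20 / 0.271 = 4.428
AUC_0→∞ = 202.15 + 4.428 = 206.578 mg/L·h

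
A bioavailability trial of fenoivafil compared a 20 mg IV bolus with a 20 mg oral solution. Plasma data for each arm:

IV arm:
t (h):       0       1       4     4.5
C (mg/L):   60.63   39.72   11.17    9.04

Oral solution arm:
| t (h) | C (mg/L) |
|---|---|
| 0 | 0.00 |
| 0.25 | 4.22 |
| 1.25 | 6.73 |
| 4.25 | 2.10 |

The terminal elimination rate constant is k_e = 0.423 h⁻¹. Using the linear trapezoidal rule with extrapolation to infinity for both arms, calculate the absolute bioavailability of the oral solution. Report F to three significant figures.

F = 0.158

Trapezoidal AUC_0→4.5 (IV):
  [0→1]: (60.63+39.72)/2 × 1 = 50.175
  [1→4]: (39.72+11.17)/2 × 3 = 76.335
  [4→4.5]: (11.17+9.04)/2 × 0.5 = 5.0525
  Sum = 131.5625 mg/L·h
IV tail: 9.04/0.423 = 21.371; AUC_iv,0→∞ = 131.5625 + 21.371 = 152.9335 mg/L·h
Trapezoidal AUC_0→4.25 (oral solution):
  [0→0.25]: (0.00+4.22)/2 × 0.25 = 0.5275
  [0.25→1.25]: (4.22+6.73)/2 × 1 = 5.475
  [1.25→4.25]: (6.73+2.10)/2 × 3 = 13.245
  Sum = 19.2475 mg/L·h
oral solution tail: 2.10/0.423 = 4.965; AUC_ev,0→∞ = 19.2475 + 4.965 = 24.2125 mg/L·h
F = (AUC_ev/D_ev)/(AUC_iv/D_iv) = (24.2125/20)/(152.9335/20) = 1.210625/7.646675 = 0.1583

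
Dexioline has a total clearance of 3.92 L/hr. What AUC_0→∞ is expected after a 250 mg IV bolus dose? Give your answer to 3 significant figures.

AUC = 63.8 mg/L·hr

AUC_0→∞ = Dose_iv / CL
        = 250 / 3.92 = 63.7755 mg/L·hr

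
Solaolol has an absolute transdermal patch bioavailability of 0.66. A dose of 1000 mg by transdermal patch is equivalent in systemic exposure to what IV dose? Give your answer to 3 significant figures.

Systemic exposure from an extravascular dose = F × D_ev, so the equivalent IV dose is F × D_ev.
D_iv = F × D_ev = 0.66 × 1000 = 660 mg

D_iv = 660 mg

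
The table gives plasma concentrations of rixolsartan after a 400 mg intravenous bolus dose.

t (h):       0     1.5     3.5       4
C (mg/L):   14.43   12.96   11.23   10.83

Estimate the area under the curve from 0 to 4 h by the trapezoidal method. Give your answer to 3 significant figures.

AUC = 50.2 mg/L·h

Trapezoidal AUC_0→4:
  [0→1.5]: (14.43+12.96)/2 × 1.5 = 20.5425
  [1.5→3.5]: (12.96+11.23)/2 × 2 = 24.19
  [3.5→4]: (11.23+10.83)/2 × 0.5 = 5.515
  Sum = 50.2475 mg/L·h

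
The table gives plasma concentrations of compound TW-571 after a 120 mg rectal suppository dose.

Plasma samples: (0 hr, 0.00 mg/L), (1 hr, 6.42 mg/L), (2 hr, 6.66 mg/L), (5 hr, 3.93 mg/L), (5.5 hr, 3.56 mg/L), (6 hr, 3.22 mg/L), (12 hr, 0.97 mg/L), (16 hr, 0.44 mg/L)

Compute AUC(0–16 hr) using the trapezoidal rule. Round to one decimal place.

AUC = 44.6 mg/L·hr

Trapezoidal AUC_0→16:
  [0→1]: (0.00+6.42)/2 × 1 = 3.21
  [1→2]: (6.42+6.66)/2 × 1 = 6.54
  [2→5]: (6.66+3.93)/2 × 3 = 15.885
  [5→5.5]: (3.93+3.56)/2 × 0.5 = 1.8725
  [5.5→6]: (3.56+3.22)/2 × 0.5 = 1.695
  [6→12]: (3.22+0.97)/2 × 6 = 12.57
  [12→16]: (0.97+0.44)/2 × 4 = 2.82
  Sum = 44.5925 mg/L·hr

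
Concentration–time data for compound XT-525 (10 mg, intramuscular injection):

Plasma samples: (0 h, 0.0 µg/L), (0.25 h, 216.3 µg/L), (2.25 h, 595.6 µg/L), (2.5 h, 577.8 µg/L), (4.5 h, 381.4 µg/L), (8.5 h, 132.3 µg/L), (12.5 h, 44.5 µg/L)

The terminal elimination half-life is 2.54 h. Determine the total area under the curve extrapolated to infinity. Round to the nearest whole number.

AUC = 3489 µg/L·h

Trapezoidal AUC_0→12.5:
  [0→0.25]: (0.0+216.3)/2 × 0.25 = 27.0375
  [0.25→2.25]: (216.3+595.6)/2 × 2 = 811.9
  [2.25→2.5]: (595.6+577.8)/2 × 0.25 = 146.675
  [2.5→4.5]: (577.8+381.4)/2 × 2 = 959.2
  [4.5→8.5]: (381.4+132.3)/2 × 4 = 1027.4
  [8.5→12.5]: (132.3+44.5)/2 × 4 = 353.6
  Sum = 3325.8125 µg/L·h
k_e = ln2 / t½ = 0.693147 / 2.54 = 0.2729 h^-1
Extrapolated tail: C_last / k_e = 44.5 / 0.2729 = 163.063
AUC_0→∞ = 3325.8125 + 163.063 = 3488.8755 µg/L·h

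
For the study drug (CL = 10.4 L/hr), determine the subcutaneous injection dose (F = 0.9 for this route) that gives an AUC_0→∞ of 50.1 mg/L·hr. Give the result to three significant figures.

Dose = CL × AUC_0→∞ / F
     = 10.4 × 50.1 / 0.9 = 578.933 mg

Dose = 579 mg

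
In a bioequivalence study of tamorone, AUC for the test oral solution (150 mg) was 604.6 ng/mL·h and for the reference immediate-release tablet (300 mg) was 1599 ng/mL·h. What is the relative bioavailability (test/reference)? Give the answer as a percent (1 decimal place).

F_rel = (AUC_test/D_test) / (AUC_ref/D_ref)
      = (604.6/150) / (1599/300)
      = 4.03067 / 5.33 = 0.7562 = 75.62%

F_rel = 75.6%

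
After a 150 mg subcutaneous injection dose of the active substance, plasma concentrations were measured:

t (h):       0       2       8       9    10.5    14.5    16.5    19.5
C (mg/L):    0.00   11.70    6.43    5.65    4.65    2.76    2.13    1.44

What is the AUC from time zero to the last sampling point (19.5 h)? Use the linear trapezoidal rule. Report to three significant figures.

Trapezoidal AUC_0→19.5:
  [0→2]: (0.00+11.70)/2 × 2 = 11.7
  [2→8]: (11.70+6.43)/2 × 6 = 54.39
  [8→9]: (6.43+5.65)/2 × 1 = 6.04
  [9→10.5]: (5.65+4.65)/2 × 1.5 = 7.725
  [10.5→14.5]: (4.65+2.76)/2 × 4 = 14.82
  [14.5→16.5]: (2.76+2.13)/2 × 2 = 4.89
  [16.5→19.5]: (2.13+1.44)/2 × 3 = 5.355
  Sum = 104.92 mg/L·h

AUC = 105 mg/L·h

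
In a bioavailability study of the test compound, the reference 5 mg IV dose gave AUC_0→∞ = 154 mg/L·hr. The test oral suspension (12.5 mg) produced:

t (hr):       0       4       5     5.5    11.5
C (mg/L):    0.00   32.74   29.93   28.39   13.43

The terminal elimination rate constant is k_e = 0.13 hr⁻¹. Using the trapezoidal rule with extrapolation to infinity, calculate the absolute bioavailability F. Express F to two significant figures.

Trapezoidal AUC_0→11.5 (oral suspension):
  [0→4]: (0.00+32.74)/2 × 4 = 65.48
  [4→5]: (32.74+29.93)/2 × 1 = 31.335
  [5→5.5]: (29.93+28.39)/2 × 0.5 = 14.58
  [5.5→11.5]: (28.39+13.43)/2 × 6 = 125.46
  Sum = 236.855 mg/L·hr
Tail: C_last/k_e = 13.43/0.13 = 103.308
AUC_0→∞ (oral suspension) = 236.855 + 103.308 = 340.163 mg/L·hr
F = (AUC_ev/D_ev)/(AUC_iv/D_iv) = (340.163/12.5)/(154/5) = 27.21304/30.8 = 0.8835

F = 0.88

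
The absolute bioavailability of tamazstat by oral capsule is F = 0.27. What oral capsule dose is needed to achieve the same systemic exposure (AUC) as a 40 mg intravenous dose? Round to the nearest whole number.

For equal systemic exposure: F × D_ev = D_iv
D_ev = D_iv / F = 40 / 0.27 = 148.148 mg

D_oral = 148 mg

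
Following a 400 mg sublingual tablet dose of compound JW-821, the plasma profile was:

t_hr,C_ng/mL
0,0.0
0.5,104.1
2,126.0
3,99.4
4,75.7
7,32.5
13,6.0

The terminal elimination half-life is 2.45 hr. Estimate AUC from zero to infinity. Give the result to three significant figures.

AUC = 698 ng/mL·hr

Trapezoidal AUC_0→13:
  [0→0.5]: (0.0+104.1)/2 × 0.5 = 26.025
  [0.5→2]: (104.1+126.0)/2 × 1.5 = 172.575
  [2→3]: (126.0+99.4)/2 × 1 = 112.7
  [3→4]: (99.4+75.7)/2 × 1 = 87.55
  [4→7]: (75.7+32.5)/2 × 3 = 162.3
  [7→13]: (32.5+6.0)/2 × 6 = 115.5
  Sum = 676.65 ng/mL·hr
k_e = ln2 / t½ = 0.693147 / 2.45 = 0.2829 hr^-1
Extrapolated tail: C_last / k_e = 6.0 / 0.2829 = 21.209
AUC_0→∞ = 676.65 + 21.209 = 697.859 ng/mL·hr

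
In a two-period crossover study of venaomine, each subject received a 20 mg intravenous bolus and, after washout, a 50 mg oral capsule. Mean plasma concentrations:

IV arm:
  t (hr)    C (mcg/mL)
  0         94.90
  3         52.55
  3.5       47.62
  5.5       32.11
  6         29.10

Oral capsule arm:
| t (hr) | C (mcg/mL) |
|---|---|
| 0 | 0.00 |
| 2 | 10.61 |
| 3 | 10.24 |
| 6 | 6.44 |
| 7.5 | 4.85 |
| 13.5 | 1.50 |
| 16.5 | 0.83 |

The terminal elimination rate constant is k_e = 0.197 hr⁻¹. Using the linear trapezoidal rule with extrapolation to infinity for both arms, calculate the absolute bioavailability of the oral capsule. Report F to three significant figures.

Trapezoidal AUC_0→6 (IV):
  [0→3]: (94.90+52.55)/2 × 3 = 221.175
  [3→3.5]: (52.55+47.62)/2 × 0.5 = 25.0425
  [3.5→5.5]: (47.62+32.11)/2 × 2 = 79.73
  [5.5→6]: (32.11+29.10)/2 × 0.5 = 15.3025
  Sum = 341.25 mcg/mL·hr
IV tail: 29.10/0.197 = 147.716; AUC_iv,0→∞ = 341.25 + 147.716 = 488.966 mcg/mL·hr
Trapezoidal AUC_0→16.5 (oral capsule):
  [0→2]: (0.00+10.61)/2 × 2 = 10.61
  [2→3]: (10.61+10.24)/2 × 1 = 10.425
  [3→6]: (10.24+6.44)/2 × 3 = 25.02
  [6→7.5]: (6.44+4.85)/2 × 1.5 = 8.4675
  [7.5→13.5]: (4.85+1.50)/2 × 6 = 19.05
  [13.5→16.5]: (1.50+0.83)/2 × 3 = 3.495
  Sum = 77.0675 mcg/mL·hr
oral capsule tail: 0.83/0.197 = 4.213; AUC_ev,0→∞ = 77.0675 + 4.213 = 81.2805 mcg/mL·hr
F = (AUC_ev/D_ev)/(AUC_iv/D_iv) = (81.2805/50)/(488.966/20) = 1.62561/24.4483 = 0.0665

F = 0.0665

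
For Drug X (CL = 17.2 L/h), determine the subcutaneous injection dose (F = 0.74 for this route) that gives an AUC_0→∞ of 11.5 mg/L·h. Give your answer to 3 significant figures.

Dose = CL × AUC_0→∞ / F
     = 17.2 × 11.5 / 0.74 = 267.297 mg

Dose = 267 mg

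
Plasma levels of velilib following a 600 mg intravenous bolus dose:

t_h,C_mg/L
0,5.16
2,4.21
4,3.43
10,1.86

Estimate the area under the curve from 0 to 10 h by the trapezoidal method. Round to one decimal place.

AUC = 32.9 mg/L·h

Trapezoidal AUC_0→10:
  [0→2]: (5.16+4.21)/2 × 2 = 9.37
  [2→4]: (4.21+3.43)/2 × 2 = 7.64
  [4→10]: (3.43+1.86)/2 × 6 = 15.87
  Sum = 32.88 mg/L·h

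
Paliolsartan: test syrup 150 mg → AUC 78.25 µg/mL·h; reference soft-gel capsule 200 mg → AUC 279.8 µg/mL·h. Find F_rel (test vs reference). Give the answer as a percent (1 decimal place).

F_rel = (AUC_test/D_test) / (AUC_ref/D_ref)
      = (78.25/150) / (279.8/200)
      = 0.521667 / 1.399 = 0.3729 = 37.29%

F_rel = 37.3%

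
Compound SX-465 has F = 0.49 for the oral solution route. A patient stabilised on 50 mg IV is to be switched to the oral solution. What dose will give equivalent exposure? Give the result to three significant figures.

For equal systemic exposure: F × D_ev = D_iv
D_ev = D_iv / F = 50 / 0.49 = 102.041 mg

D_oral = 102 mg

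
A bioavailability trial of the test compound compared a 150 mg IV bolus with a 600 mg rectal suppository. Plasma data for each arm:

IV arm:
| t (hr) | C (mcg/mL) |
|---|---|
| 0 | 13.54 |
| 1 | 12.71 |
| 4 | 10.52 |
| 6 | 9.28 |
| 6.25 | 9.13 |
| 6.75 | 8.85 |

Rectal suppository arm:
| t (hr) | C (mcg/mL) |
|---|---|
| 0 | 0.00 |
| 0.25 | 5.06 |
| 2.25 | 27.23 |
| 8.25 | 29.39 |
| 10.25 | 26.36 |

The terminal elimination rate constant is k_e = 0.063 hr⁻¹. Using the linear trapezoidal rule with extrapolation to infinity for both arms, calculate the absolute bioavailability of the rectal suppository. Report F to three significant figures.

F = 0.787

Trapezoidal AUC_0→6.75 (IV):
  [0→1]: (13.54+12.71)/2 × 1 = 13.125
  [1→4]: (12.71+10.52)/2 × 3 = 34.845
  [4→6]: (10.52+9.28)/2 × 2 = 19.8
  [6→6.25]: (9.28+9.13)/2 × 0.25 = 2.30125
  [6.25→6.75]: (9.13+8.85)/2 × 0.5 = 4.495
  Sum = 74.56625 mcg/mL·hr
IV tail: 8.85/0.063 = 140.476; AUC_iv,0→∞ = 74.56625 + 140.476 = 215.04225 mcg/mL·hr
Trapezoidal AUC_0→10.25 (rectal suppository):
  [0→0.25]: (0.00+5.06)/2 × 0.25 = 0.6325
  [0.25→2.25]: (5.06+27.23)/2 × 2 = 32.29
  [2.25→8.25]: (27.23+29.39)/2 × 6 = 169.86
  [8.25→10.25]: (29.39+26.36)/2 × 2 = 55.75
  Sum = 258.5325 mcg/mL·hr
rectal suppository tail: 26.36/0.063 = 418.413; AUC_ev,0→∞ = 258.5325 + 418.413 = 676.9455 mcg/mL·hr
F = (AUC_ev/D_ev)/(AUC_iv/D_iv) = (676.9455/600)/(215.04225/150) = 1.1282425/1.433615 = 0.7870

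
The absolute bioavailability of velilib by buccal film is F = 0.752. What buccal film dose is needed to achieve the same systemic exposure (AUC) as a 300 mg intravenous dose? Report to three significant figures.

D_buccal = 399 mg

For equal systemic exposure: F × D_ev = D_iv
D_ev = D_iv / F = 300 / 0.752 = 398.936 mg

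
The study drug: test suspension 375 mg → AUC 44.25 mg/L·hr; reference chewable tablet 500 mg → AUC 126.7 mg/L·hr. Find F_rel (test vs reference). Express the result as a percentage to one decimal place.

F_rel = 46.6%

F_rel = (AUC_test/D_test) / (AUC_ref/D_ref)
      = (44.25/375) / (126.7/500)
      = 0.118 / 0.2534 = 0.4657 = 46.57%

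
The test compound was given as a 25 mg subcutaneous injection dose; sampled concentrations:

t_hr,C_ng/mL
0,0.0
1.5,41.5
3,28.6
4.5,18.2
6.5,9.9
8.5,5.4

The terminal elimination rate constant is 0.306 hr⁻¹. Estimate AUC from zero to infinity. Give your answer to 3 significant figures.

AUC = 180 ng/mL·hr

Trapezoidal AUC_0→8.5:
  [0→1.5]: (0.0+41.5)/2 × 1.5 = 31.125
  [1.5→3]: (41.5+28.6)/2 × 1.5 = 52.575
  [3→4.5]: (28.6+18.2)/2 × 1.5 = 35.1
  [4.5→6.5]: (18.2+9.9)/2 × 2 = 28.1
  [6.5→8.5]: (9.9+5.4)/2 × 2 = 15.3
  Sum = 162.2 ng/mL·hr
Extrapolated tail: C_last / k_e = 5.4 / 0.306 = 17.647
AUC_0→∞ = 162.2 + 17.647 = 179.847 ng/mL·hr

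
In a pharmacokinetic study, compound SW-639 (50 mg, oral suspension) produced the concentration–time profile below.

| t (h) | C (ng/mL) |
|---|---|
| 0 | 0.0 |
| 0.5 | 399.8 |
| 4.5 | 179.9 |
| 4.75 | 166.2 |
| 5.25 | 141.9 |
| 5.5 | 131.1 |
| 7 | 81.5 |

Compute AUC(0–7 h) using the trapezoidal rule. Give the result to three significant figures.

Trapezoidal AUC_0→7:
  [0→0.5]: (0.0+399.8)/2 × 0.5 = 99.95
  [0.5→4.5]: (399.8+179.9)/2 × 4 = 1159.4
  [4.5→4.75]: (179.9+166.2)/2 × 0.25 = 43.2625
  [4.75→5.25]: (166.2+141.9)/2 × 0.5 = 77.025
  [5.25→5.5]: (141.9+131.1)/2 × 0.25 = 34.125
  [5.5→7]: (131.1+81.5)/2 × 1.5 = 159.45
  Sum = 1573.2125 ng/mL·h

AUC = 1570 ng/mL·h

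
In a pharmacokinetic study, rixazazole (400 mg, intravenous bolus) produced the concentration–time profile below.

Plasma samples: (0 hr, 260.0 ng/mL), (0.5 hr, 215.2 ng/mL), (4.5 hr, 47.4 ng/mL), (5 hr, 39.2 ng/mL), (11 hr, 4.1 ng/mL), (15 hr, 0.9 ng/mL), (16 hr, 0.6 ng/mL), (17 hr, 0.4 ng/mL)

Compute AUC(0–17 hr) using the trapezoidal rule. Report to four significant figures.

Trapezoidal AUC_0→17:
  [0→0.5]: (260.0+215.2)/2 × 0.5 = 118.8
  [0.5→4.5]: (215.2+47.4)/2 × 4 = 525.2
  [4.5→5]: (47.4+39.2)/2 × 0.5 = 21.65
  [5→11]: (39.2+4.1)/2 × 6 = 129.9
  [11→15]: (4.1+0.9)/2 × 4 = 10.0
  [15→16]: (0.9+0.6)/2 × 1 = 0.75
  [16→17]: (0.6+0.4)/2 × 1 = 0.5
  Sum = 806.8 ng/mL·hr

AUC = 806.8 ng/mL·hr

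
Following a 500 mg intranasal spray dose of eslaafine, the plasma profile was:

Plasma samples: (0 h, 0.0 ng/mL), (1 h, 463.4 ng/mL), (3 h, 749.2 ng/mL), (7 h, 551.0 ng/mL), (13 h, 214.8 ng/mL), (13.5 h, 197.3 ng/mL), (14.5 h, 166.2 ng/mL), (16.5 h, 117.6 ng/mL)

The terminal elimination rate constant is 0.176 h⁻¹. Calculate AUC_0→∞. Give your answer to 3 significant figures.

AUC = 7580 ng/mL·h

Trapezoidal AUC_0→16.5:
  [0→1]: (0.0+463.4)/2 × 1 = 231.7
  [1→3]: (463.4+749.2)/2 × 2 = 1212.6
  [3→7]: (749.2+551.0)/2 × 4 = 2600.4
  [7→13]: (551.0+214.8)/2 × 6 = 2297.4
  [13→13.5]: (214.8+197.3)/2 × 0.5 = 103.025
  [13.5→14.5]: (197.3+166.2)/2 × 1 = 181.75
  [14.5→16.5]: (166.2+117.6)/2 × 2 = 283.8
  Sum = 6910.675 ng/mL·h
Extrapolated tail: C_last / k_e = 117.6 / 0.176 = 668.182
AUC_0→∞ = 6910.675 + 668.182 = 7578.857 ng/mL·h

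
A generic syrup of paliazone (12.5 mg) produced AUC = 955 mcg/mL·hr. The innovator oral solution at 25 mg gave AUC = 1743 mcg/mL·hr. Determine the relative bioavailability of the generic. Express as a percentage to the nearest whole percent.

F_rel = (AUC_test/D_test) / (AUC_ref/D_ref)
      = (955/12.5) / (1743/25)
      = 76.4 / 69.72 = 1.0958 = 109.58%

F_rel = 110%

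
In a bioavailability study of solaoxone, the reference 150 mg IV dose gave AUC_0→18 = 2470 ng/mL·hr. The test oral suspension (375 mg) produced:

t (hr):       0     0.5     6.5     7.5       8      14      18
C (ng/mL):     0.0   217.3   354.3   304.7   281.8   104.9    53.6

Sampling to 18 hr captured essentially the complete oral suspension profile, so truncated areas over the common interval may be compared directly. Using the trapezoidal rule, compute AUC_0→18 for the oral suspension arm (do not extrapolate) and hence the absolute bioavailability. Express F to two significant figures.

Trapezoidal AUC_0→18 (oral suspension):
  [0→0.5]: (0.0+217.3)/2 × 0.5 = 54.325
  [0.5→6.5]: (217.3+354.3)/2 × 6 = 1714.8
  [6.5→7.5]: (354.3+304.7)/2 × 1 = 329.5
  [7.5→8]: (304.7+281.8)/2 × 0.5 = 146.625
  [8→14]: (281.8+104.9)/2 × 6 = 1160.1
  [14→18]: (104.9+53.6)/2 × 4 = 317.0
  Sum = 3722.35 ng/mL·hr
F = (AUC_ev/D_ev)/(AUC_iv/D_iv) = (3722.35/375)/(2470/150) = 9.92627/16.4667 = 0.6028

F = 0.60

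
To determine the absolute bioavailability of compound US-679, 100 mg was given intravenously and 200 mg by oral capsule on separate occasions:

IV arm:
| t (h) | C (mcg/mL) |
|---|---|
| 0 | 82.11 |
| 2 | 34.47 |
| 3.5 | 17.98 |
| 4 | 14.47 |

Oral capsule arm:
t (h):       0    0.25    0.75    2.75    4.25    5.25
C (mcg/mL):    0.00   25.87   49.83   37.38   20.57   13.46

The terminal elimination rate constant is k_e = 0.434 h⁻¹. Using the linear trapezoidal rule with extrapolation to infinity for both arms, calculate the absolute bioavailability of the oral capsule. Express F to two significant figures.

Trapezoidal AUC_0→4 (IV):
  [0→2]: (82.11+34.47)/2 × 2 = 116.58
  [2→3.5]: (34.47+17.98)/2 × 1.5 = 39.3375
  [3.5→4]: (17.98+14.47)/2 × 0.5 = 8.1125
  Sum = 164.03 mcg/mL·h
IV tail: 14.47/0.434 = 33.341; AUC_iv,0→∞ = 164.03 + 33.341 = 197.371 mcg/mL·h
Trapezoidal AUC_0→5.25 (oral capsule):
  [0→0.25]: (0.00+25.87)/2 × 0.25 = 3.23375
  [0.25→0.75]: (25.87+49.83)/2 × 0.5 = 18.925
  [0.75→2.75]: (49.83+37.38)/2 × 2 = 87.21
  [2.75→4.25]: (37.38+20.57)/2 × 1.5 = 43.4625
  [4.25→5.25]: (20.57+13.46)/2 × 1 = 17.015
  Sum = 169.84625 mcg/mL·h
oral capsule tail: 13.46/0.434 = 31.014; AUC_ev,0→∞ = 169.84625 + 31.014 = 200.86025 mcg/mL·h
F = (AUC_ev/D_ev)/(AUC_iv/D_iv) = (200.86025/200)/(197.371/100) = 1.0043/1.97371 = 0.5088

F = 0.51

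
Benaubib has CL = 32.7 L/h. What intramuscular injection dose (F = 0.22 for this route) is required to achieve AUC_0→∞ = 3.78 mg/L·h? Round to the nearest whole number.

Dose = CL × AUC_0→∞ / F
     = 32.7 × 3.78 / 0.22 = 561.845 mg

Dose = 562 mg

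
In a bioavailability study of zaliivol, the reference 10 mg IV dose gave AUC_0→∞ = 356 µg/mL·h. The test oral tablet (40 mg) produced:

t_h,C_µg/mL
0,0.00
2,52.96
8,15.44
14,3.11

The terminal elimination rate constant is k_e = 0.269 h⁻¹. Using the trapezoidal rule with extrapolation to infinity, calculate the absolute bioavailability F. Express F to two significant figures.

Trapezoidal AUC_0→14 (oral tablet):
  [0→2]: (0.00+52.96)/2 × 2 = 52.96
  [2→8]: (52.96+15.44)/2 × 6 = 205.2
  [8→14]: (15.44+3.11)/2 × 6 = 55.65
  Sum = 313.81 µg/mL·h
Tail: C_last/k_e = 3.11/0.269 = 11.561
AUC_0→∞ (oral tablet) = 313.81 + 11.561 = 325.371 µg/mL·h
F = (AUC_ev/D_ev)/(AUC_iv/D_iv) = (325.371/40)/(356/10) = 8.134275/35.6 = 0.2285

F = 0.23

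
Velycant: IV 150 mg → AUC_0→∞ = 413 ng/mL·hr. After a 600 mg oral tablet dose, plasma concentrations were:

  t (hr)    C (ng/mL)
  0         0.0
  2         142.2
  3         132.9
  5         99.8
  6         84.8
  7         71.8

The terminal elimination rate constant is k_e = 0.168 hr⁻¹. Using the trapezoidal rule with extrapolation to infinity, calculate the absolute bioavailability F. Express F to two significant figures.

F = 0.67

Trapezoidal AUC_0→7 (oral tablet):
  [0→2]: (0.0+142.2)/2 × 2 = 142.2
  [2→3]: (142.2+132.9)/2 × 1 = 137.55
  [3→5]: (132.9+99.8)/2 × 2 = 232.7
  [5→6]: (99.8+84.8)/2 × 1 = 92.3
  [6→7]: (84.8+71.8)/2 × 1 = 78.3
  Sum = 683.05 ng/mL·hr
Tail: C_last/k_e = 71.8/0.168 = 427.381
AUC_0→∞ (oral tablet) = 683.05 + 427.381 = 1110.431 ng/mL·hr
F = (AUC_ev/D_ev)/(AUC_iv/D_iv) = (1110.431/600)/(413/150) = 1.85072/2.75333 = 0.6722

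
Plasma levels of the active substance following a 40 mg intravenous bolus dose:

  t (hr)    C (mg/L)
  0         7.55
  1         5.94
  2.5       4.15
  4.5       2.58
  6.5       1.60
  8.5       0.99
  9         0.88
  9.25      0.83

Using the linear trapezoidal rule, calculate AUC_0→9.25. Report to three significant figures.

AUC = 28.5 mg/L·hr

Trapezoidal AUC_0→9.25:
  [0→1]: (7.55+5.94)/2 × 1 = 6.745
  [1→2.5]: (5.94+4.15)/2 × 1.5 = 7.5675
  [2.5→4.5]: (4.15+2.58)/2 × 2 = 6.73
  [4.5→6.5]: (2.58+1.60)/2 × 2 = 4.18
  [6.5→8.5]: (1.60+0.99)/2 × 2 = 2.59
  [8.5→9]: (0.99+0.88)/2 × 0.5 = 0.4675
  [9→9.25]: (0.88+0.83)/2 × 0.25 = 0.21375
  Sum = 28.49375 mg/L·hr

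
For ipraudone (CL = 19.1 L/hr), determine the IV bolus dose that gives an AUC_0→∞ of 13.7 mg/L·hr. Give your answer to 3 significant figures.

Dose = 262 mg

Dose_iv = CL × AUC_0→∞
     = 19.1 × 13.7 = 261.67 mg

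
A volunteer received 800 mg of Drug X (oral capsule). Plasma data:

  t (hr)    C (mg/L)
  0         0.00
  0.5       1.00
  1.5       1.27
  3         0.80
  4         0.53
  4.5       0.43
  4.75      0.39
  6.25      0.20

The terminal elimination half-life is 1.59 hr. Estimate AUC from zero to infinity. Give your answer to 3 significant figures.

Trapezoidal AUC_0→6.25:
  [0→0.5]: (0.00+1.00)/2 × 0.5 = 0.25
  [0.5→1.5]: (1.00+1.27)/2 × 1 = 1.135
  [1.5→3]: (1.27+0.80)/2 × 1.5 = 1.5525
  [3→4]: (0.80+0.53)/2 × 1 = 0.665
  [4→4.5]: (0.53+0.43)/2 × 0.5 = 0.24
  [4.5→4.75]: (0.43+0.39)/2 × 0.25 = 0.1025
  [4.75→6.25]: (0.39+0.20)/2 × 1.5 = 0.4425
  Sum = 4.3875 mg/L·hr
k_e = ln2 / t½ = 0.693147 / 1.59 = 0.4359 hr^-1
Extrapolated tail: C_last / k_e = 0.20 / 0.4359 = 0.459
AUC_0→∞ = 4.3875 + 0.459 = 4.8465 mg/L·hr

AUC = 4.85 mg/L·hr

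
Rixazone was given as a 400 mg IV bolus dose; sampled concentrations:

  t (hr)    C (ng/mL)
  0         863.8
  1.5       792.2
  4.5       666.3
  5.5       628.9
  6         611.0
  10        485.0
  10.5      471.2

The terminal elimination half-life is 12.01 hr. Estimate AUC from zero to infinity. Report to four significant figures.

Trapezoidal AUC_0→10.5:
  [0→1.5]: (863.8+792.2)/2 × 1.5 = 1242.0
  [1.5→4.5]: (792.2+666.3)/2 × 3 = 2187.75
  [4.5→5.5]: (666.3+628.9)/2 × 1 = 647.6
  [5.5→6]: (628.9+611.0)/2 × 0.5 = 309.975
  [6→10]: (611.0+485.0)/2 × 4 = 2192.0
  [10→10.5]: (485.0+471.2)/2 × 0.5 = 239.05
  Sum = 6818.375 ng/mL·hr
k_e = ln2 / t½ = 0.693147 / 12.01 = 0.0577 hr^-1
Extrapolated tail: C_last / k_e = 471.2 / 0.0577 = 8166.378
AUC_0→∞ = 6818.375 + 8166.378 = 14984.753 ng/mL·hr

AUC = 14980 ng/mL·hr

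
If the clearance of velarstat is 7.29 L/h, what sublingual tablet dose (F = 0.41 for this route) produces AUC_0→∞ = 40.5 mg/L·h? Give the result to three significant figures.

Dose = 720 mg

Dose = CL × AUC_0→∞ / F
     = 7.29 × 40.5 / 0.41 = 720.11 mg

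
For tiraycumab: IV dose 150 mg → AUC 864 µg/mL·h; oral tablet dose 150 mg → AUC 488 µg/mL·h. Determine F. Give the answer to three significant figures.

F = (AUC_ev / D_ev) / (AUC_iv / D_iv)
  = (488/150) / (864/150)
  = 3.25333 / 5.76 = 0.5648

F = 0.565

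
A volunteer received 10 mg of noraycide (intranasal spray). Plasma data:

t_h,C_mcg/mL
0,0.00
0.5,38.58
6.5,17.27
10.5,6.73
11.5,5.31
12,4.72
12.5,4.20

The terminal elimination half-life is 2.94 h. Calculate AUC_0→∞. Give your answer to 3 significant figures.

AUC = 254 mcg/mL·h

Trapezoidal AUC_0→12.5:
  [0→0.5]: (0.00+38.58)/2 × 0.5 = 9.645
  [0.5→6.5]: (38.58+17.27)/2 × 6 = 167.55
  [6.5→10.5]: (17.27+6.73)/2 × 4 = 48.0
  [10.5→11.5]: (6.73+5.31)/2 × 1 = 6.02
  [11.5→12]: (5.31+4.72)/2 × 0.5 = 2.5075
  [12→12.5]: (4.72+4.20)/2 × 0.5 = 2.23
  Sum = 235.9525 mcg/mL·h
k_e = ln2 / t½ = 0.693147 / 2.94 = 0.2358 h^-1
Extrapolated tail: C_last / k_e = 4.20 / 0.2358 = 17.812
AUC_0→∞ = 235.9525 + 17.812 = 253.7645 mcg/mL·h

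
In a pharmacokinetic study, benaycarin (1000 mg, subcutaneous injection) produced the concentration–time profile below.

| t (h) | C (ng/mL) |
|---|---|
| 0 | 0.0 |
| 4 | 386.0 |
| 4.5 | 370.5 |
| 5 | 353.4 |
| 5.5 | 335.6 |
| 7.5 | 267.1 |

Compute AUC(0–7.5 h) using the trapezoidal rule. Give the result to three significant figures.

Trapezoidal AUC_0→7.5:
  [0→4]: (0.0+386.0)/2 × 4 = 772.0
  [4→4.5]: (386.0+370.5)/2 × 0.5 = 189.125
  [4.5→5]: (370.5+353.4)/2 × 0.5 = 180.975
  [5→5.5]: (353.4+335.6)/2 × 0.5 = 172.25
  [5.5→7.5]: (335.6+267.1)/2 × 2 = 602.7
  Sum = 1917.05 ng/mL·h

AUC = 1920 ng/mL·h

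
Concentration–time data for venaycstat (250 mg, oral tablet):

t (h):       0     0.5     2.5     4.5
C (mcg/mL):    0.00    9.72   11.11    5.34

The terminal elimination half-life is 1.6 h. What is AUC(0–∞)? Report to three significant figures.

AUC = 52.0 mcg/mL·h

Trapezoidal AUC_0→4.5:
  [0→0.5]: (0.00+9.72)/2 × 0.5 = 2.43
  [0.5→2.5]: (9.72+11.11)/2 × 2 = 20.83
  [2.5→4.5]: (11.11+5.34)/2 × 2 = 16.45
  Sum = 39.71 mcg/mL·h
k_e = ln2 / t½ = 0.693147 / 1.6 = 0.4332 h^-1
Extrapolated tail: C_last / k_e = 5.34 / 0.4332 = 12.327
AUC_0→∞ = 39.71 + 12.327 = 52.037 mcg/mL·h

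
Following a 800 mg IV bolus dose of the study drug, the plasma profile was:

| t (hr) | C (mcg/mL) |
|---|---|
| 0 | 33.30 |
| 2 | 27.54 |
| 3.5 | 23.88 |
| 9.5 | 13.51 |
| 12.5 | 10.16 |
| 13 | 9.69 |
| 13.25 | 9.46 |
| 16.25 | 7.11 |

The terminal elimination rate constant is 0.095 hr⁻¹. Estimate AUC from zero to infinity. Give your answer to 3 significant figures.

Trapezoidal AUC_0→16.25:
  [0→2]: (33.30+27.54)/2 × 2 = 60.84
  [2→3.5]: (27.54+23.88)/2 × 1.5 = 38.565
  [3.5→9.5]: (23.88+13.51)/2 × 6 = 112.17
  [9.5→12.5]: (13.51+10.16)/2 × 3 = 35.505
  [12.5→13]: (10.16+9.69)/2 × 0.5 = 4.9625
  [13→13.25]: (9.69+9.46)/2 × 0.25 = 2.39375
  [13.25→16.25]: (9.46+7.11)/2 × 3 = 24.855
  Sum = 279.29125 mcg/mL·hr
Extrapolated tail: C_last / k_e = 7.11 / 0.095 = 74.842
AUC_0→∞ = 279.29125 + 74.842 = 354.13325 mcg/mL·hr

AUC = 354 mcg/mL·hr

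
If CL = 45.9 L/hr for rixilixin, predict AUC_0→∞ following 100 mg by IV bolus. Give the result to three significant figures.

AUC_0→∞ = Dose_iv / CL
        = 100 / 45.9 = 2.17865 mg/L·hr

AUC = 2.18 mg/L·hr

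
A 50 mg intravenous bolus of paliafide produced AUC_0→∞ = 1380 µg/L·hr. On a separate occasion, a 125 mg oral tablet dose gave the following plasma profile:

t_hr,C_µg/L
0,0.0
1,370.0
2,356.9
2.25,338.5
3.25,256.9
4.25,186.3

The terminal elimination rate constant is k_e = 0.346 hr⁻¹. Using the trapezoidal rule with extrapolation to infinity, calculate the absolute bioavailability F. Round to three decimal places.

Trapezoidal AUC_0→4.25 (oral tablet):
  [0→1]: (0.0+370.0)/2 × 1 = 185.0
  [1→2]: (370.0+356.9)/2 × 1 = 363.45
  [2→2.25]: (356.9+338.5)/2 × 0.25 = 86.925
  [2.25→3.25]: (338.5+256.9)/2 × 1 = 297.7
  [3.25→4.25]: (256.9+186.3)/2 × 1 = 221.6
  Sum = 1154.675 µg/L·hr
Tail: C_last/k_e = 186.3/0.346 = 538.439
AUC_0→∞ (oral tablet) = 1154.675 + 538.439 = 1693.114 µg/L·hr
F = (AUC_ev/D_ev)/(AUC_iv/D_iv) = (1693.114/125)/(1380/50) = 13.544912/27.6 = 0.4908

F = 0.491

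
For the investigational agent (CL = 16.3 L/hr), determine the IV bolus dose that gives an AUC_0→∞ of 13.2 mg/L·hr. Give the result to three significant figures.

Dose = 215 mg

Dose_iv = CL × AUC_0→∞
     = 16.3 × 13.2 = 215.16 mg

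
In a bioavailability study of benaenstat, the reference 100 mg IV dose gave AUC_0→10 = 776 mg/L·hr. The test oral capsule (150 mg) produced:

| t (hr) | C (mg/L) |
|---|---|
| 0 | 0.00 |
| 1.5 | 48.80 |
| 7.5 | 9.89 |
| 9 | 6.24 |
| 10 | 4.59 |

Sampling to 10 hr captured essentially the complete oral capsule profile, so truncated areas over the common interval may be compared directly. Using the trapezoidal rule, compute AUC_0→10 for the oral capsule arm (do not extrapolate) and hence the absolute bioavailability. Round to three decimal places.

Trapezoidal AUC_0→10 (oral capsule):
  [0→1.5]: (0.00+48.80)/2 × 1.5 = 36.6
  [1.5→7.5]: (48.80+9.89)/2 × 6 = 176.07
  [7.5→9]: (9.89+6.24)/2 × 1.5 = 12.0975
  [9→10]: (6.24+4.59)/2 × 1 = 5.415
  Sum = 230.1825 mg/L·hr
F = (AUC_ev/D_ev)/(AUC_iv/D_iv) = (230.1825/150)/(776/100) = 1.53455/7.76 = 0.1978

F = 0.198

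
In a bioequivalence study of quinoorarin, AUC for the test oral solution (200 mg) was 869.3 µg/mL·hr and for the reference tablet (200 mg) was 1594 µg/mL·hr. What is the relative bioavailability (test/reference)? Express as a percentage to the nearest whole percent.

F_rel = (AUC_test/D_test) / (AUC_ref/D_ref)
      = (869.3/200) / (1594/200)
      = 4.3465 / 7.97 = 0.5454 = 54.54%

F_rel = 55%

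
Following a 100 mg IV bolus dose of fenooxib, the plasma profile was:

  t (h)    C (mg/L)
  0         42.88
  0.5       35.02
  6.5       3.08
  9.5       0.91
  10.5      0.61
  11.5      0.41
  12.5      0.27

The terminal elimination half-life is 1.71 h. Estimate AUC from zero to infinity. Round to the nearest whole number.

AUC = 142 mg/L·h

Trapezoidal AUC_0→12.5:
  [0→0.5]: (42.88+35.02)/2 × 0.5 = 19.475
  [0.5→6.5]: (35.02+3.08)/2 × 6 = 114.3
  [6.5→9.5]: (3.08+0.91)/2 × 3 = 5.985
  [9.5→10.5]: (0.91+0.61)/2 × 1 = 0.76
  [10.5→11.5]: (0.61+0.41)/2 × 1 = 0.51
  [11.5→12.5]: (0.41+0.27)/2 × 1 = 0.34
  Sum = 141.37 mg/L·h
k_e = ln2 / t½ = 0.693147 / 1.71 = 0.4053 h^-1
Extrapolated tail: C_last / k_e = 0.27 / 0.4053 = 0.666
AUC_0→∞ = 141.37 + 0.666 = 142.036 mg/L·h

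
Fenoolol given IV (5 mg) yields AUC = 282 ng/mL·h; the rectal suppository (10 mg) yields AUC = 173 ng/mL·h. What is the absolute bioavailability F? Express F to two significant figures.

F = 0.31

F = (AUC_ev / D_ev) / (AUC_iv / D_iv)
  = (173/10) / (282/5)
  = 17.3 / 56.4 = 0.3067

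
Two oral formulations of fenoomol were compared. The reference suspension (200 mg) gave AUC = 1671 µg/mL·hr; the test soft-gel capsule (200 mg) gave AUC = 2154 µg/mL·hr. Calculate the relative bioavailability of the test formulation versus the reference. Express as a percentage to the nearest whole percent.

F_rel = 129%

F_rel = (AUC_test/D_test) / (AUC_ref/D_ref)
      = (2154/200) / (1671/200)
      = 10.77 / 8.355 = 1.2890 = 128.90%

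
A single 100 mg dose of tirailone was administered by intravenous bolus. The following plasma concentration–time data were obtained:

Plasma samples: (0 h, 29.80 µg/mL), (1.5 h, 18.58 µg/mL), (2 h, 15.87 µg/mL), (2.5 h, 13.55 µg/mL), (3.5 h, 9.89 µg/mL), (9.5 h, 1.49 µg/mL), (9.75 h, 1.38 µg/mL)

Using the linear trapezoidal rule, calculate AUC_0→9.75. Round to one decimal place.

Trapezoidal AUC_0→9.75:
  [0→1.5]: (29.80+18.58)/2 × 1.5 = 36.285
  [1.5→2]: (18.58+15.87)/2 × 0.5 = 8.6125
  [2→2.5]: (15.87+13.55)/2 × 0.5 = 7.355
  [2.5→3.5]: (13.55+9.89)/2 × 1 = 11.72
  [3.5→9.5]: (9.89+1.49)/2 × 6 = 34.14
  [9.5→9.75]: (1.49+1.38)/2 × 0.25 = 0.35875
  Sum = 98.47125 µg/mL·h

AUC = 98.5 µg/mL·h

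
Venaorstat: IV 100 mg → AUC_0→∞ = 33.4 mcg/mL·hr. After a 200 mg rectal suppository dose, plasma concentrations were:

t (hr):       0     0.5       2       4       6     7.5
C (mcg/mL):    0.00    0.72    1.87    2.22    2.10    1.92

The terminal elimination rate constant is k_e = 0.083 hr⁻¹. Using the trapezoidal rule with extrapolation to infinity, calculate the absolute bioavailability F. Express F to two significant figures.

Trapezoidal AUC_0→7.5 (rectal suppository):
  [0→0.5]: (0.00+0.72)/2 × 0.5 = 0.18
  [0.5→2]: (0.72+1.87)/2 × 1.5 = 1.9425
  [2→4]: (1.87+2.22)/2 × 2 = 4.09
  [4→6]: (2.22+2.10)/2 × 2 = 4.32
  [6→7.5]: (2.10+1.92)/2 × 1.5 = 3.015
  Sum = 13.5475 mcg/mL·hr
Tail: C_last/k_e = 1.92/0.083 = 23.133
AUC_0→∞ (rectal suppository) = 13.5475 + 23.133 = 36.6805 mcg/mL·hr
F = (AUC_ev/D_ev)/(AUC_iv/D_iv) = (36.6805/200)/(33.4/100) = 0.1834025/0.334 = 0.5491

F = 0.55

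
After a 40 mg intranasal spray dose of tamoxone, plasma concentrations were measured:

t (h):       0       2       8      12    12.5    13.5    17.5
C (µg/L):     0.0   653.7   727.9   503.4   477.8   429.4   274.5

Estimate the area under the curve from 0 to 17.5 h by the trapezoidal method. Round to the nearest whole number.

AUC = 9368 µg/L·h

Trapezoidal AUC_0→17.5:
  [0→2]: (0.0+653.7)/2 × 2 = 653.7
  [2→8]: (653.7+727.9)/2 × 6 = 4144.8
  [8→12]: (727.9+503.4)/2 × 4 = 2462.6
  [12→12.5]: (503.4+477.8)/2 × 0.5 = 245.3
  [12.5→13.5]: (477.8+429.4)/2 × 1 = 453.6
  [13.5→17.5]: (429.4+274.5)/2 × 4 = 1407.8
  Sum = 9367.8 µg/L·h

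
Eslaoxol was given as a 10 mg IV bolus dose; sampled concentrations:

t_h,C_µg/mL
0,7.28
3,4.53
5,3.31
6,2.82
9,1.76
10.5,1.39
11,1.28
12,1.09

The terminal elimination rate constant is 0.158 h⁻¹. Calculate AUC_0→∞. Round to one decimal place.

AUC = 46.6 µg/mL·h

Trapezoidal AUC_0→12:
  [0→3]: (7.28+4.53)/2 × 3 = 17.715
  [3→5]: (4.53+3.31)/2 × 2 = 7.84
  [5→6]: (3.31+2.82)/2 × 1 = 3.065
  [6→9]: (2.82+1.76)/2 × 3 = 6.87
  [9→10.5]: (1.76+1.39)/2 × 1.5 = 2.3625
  [10.5→11]: (1.39+1.28)/2 × 0.5 = 0.6675
  [11→12]: (1.28+1.09)/2 × 1 = 1.185
  Sum = 39.705 µg/mL·h
Extrapolated tail: C_last / k_e = 1.09 / 0.158 = 6.899
AUC_0→∞ = 39.705 + 6.899 = 46.604 µg/mL·h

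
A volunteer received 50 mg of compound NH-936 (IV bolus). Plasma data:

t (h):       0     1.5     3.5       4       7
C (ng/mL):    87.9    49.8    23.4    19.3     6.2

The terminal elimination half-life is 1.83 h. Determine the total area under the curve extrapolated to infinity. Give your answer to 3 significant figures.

Trapezoidal AUC_0→7:
  [0→1.5]: (87.9+49.8)/2 × 1.5 = 103.275
  [1.5→3.5]: (49.8+23.4)/2 × 2 = 73.2
  [3.5→4]: (23.4+19.3)/2 × 0.5 = 10.675
  [4→7]: (19.3+6.2)/2 × 3 = 38.25
  Sum = 225.4 ng/mL·h
k_e = ln2 / t½ = 0.693147 / 1.83 = 0.3788 h^-1
Extrapolated tail: C_last / k_e = 6.2 / 0.3788 = 16.367
AUC_0→∞ = 225.4 + 16.367 = 241.767 ng/mL·h

AUC = 242 ng/mL·h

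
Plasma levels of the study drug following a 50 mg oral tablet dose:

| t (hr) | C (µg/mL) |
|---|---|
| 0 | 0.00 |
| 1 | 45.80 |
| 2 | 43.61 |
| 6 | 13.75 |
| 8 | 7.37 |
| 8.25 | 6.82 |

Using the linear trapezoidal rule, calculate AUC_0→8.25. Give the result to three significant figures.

AUC = 205 µg/mL·hr

Trapezoidal AUC_0→8.25:
  [0→1]: (0.00+45.80)/2 × 1 = 22.9
  [1→2]: (45.80+43.61)/2 × 1 = 44.705
  [2→6]: (43.61+13.75)/2 × 4 = 114.72
  [6→8]: (13.75+7.37)/2 × 2 = 21.12
  [8→8.25]: (7.37+6.82)/2 × 0.25 = 1.77375
  Sum = 205.21875 µg/mL·hr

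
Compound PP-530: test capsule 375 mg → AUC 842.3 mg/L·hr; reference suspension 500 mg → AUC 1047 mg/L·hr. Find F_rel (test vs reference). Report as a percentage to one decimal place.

F_rel = (AUC_test/D_test) / (AUC_ref/D_ref)
      = (842.3/375) / (1047/500)
      = 2.24613 / 2.094 = 1.0727 = 107.27%

F_rel = 107.3%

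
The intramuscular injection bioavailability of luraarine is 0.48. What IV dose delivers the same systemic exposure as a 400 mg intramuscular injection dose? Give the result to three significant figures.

Systemic exposure from an extravascular dose = F × D_ev, so the equivalent IV dose is F × D_ev.
D_iv = F × D_ev = 0.48 × 400 = 192 mg

D_iv = 192 mg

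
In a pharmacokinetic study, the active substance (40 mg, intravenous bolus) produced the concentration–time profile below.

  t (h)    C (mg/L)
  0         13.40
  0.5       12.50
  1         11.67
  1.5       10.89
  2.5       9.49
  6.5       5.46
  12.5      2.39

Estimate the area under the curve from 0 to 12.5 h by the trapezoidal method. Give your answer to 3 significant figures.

Trapezoidal AUC_0→12.5:
  [0→0.5]: (13.40+12.50)/2 × 0.5 = 6.475
  [0.5→1]: (12.50+11.67)/2 × 0.5 = 6.0425
  [1→1.5]: (11.67+10.89)/2 × 0.5 = 5.64
  [1.5→2.5]: (10.89+9.49)/2 × 1 = 10.19
  [2.5→6.5]: (9.49+5.46)/2 × 4 = 29.9
  [6.5→12.5]: (5.46+2.39)/2 × 6 = 23.55
  Sum = 81.7975 mg/L·h

AUC = 81.8 mg/L·h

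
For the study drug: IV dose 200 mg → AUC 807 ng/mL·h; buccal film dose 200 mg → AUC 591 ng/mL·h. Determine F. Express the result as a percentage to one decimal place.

F = 73.2%

F = (AUC_ev / D_ev) / (AUC_iv / D_iv)
  = (591/200) / (807/200)
  = 2.955 / 4.035 = 0.7323
  = 73.23%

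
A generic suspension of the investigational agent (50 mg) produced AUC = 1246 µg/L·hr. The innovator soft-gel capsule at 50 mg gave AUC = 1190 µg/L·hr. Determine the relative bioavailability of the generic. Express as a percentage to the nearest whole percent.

F_rel = (AUC_test/D_test) / (AUC_ref/D_ref)
      = (1246/50) / (1190/50)
      = 24.92 / 23.8 = 1.0471 = 104.71%

F_rel = 105%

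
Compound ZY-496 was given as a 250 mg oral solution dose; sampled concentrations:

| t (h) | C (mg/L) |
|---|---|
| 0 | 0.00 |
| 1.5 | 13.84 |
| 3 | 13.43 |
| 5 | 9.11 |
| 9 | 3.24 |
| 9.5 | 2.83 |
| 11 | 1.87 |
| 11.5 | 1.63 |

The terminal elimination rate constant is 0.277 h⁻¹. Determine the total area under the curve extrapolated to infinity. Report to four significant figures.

AUC = 89.87 mg/L·h

Trapezoidal AUC_0→11.5:
  [0→1.5]: (0.00+13.84)/2 × 1.5 = 10.38
  [1.5→3]: (13.84+13.43)/2 × 1.5 = 20.4525
  [3→5]: (13.43+9.11)/2 × 2 = 22.54
  [5→9]: (9.11+3.24)/2 × 4 = 24.7
  [9→9.5]: (3.24+2.83)/2 × 0.5 = 1.5175
  [9.5→11]: (2.83+1.87)/2 × 1.5 = 3.525
  [11→11.5]: (1.87+1.63)/2 × 0.5 = 0.875
  Sum = 83.99 mg/L·h
Extrapolated tail: C_last / k_e = 1.63 / 0.277 = 5.884
AUC_0→∞ = 83.99 + 5.884 = 89.874 mg/L·h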